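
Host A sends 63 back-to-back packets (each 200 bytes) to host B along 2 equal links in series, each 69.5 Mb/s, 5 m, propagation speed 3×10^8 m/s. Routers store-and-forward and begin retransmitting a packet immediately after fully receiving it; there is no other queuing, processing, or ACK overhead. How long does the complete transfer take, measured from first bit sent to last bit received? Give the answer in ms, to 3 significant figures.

Per-hop transmission t_tx = L/R = 1600/69500000 = 0.0230216 ms.
Per-hop propagation t_prop = 5/300000000 = 1.66667e-05 ms.
Pipeline fill: first packet needs 2·t_tx to clear all hops; remaining 62 packets each add one t_tx.
Total = (2+63-1)·t_tx + 2·t_prop = 64·0.0230216 + 2·1.66667e-05 = 1.47 ms.

1.47 ms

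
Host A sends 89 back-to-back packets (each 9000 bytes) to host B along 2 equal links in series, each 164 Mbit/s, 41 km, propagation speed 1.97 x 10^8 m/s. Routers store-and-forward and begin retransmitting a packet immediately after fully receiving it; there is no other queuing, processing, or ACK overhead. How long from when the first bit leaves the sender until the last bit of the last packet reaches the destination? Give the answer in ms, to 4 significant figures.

Per-hop transmission t_tx = L/R = 72000/164000000 = 0.439024 ms.
Per-hop propagation t_prop = 41000/197000000 = 0.208122 ms.
Pipeline fill: first packet needs 2·t_tx to clear all hops; remaining 88 packets each add one t_tx.
Total = (2+89-1)·t_tx + 2·t_prop = 90·0.439024 + 2·0.208122 = 39.93 ms.

39.93 ms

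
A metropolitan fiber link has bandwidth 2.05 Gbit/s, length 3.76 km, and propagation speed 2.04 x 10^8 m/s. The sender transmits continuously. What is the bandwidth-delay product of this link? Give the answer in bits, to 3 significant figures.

Propagation delay = 3760 / 204000000 = 1.84314e-05 s.
BDP = R × t_prop = 2.05e+09 × 1.84314e-05 = 37784.3 bits.

37800 bits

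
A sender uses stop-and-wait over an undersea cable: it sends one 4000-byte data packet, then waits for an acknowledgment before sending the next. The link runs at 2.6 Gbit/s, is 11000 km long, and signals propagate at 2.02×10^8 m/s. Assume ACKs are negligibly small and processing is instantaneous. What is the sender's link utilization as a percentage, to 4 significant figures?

0.01130 %

t_tx = L/R = 32000/2600000000 = 1.23077e-05 s.
t_prop = 11000000/202000000 = 0.0544554 s; RTT = 0.108911 s.
Cycle = t_tx + RTT = 0.108923 s.
Utilization = t_tx / cycle = 1.23077e-05/0.108923 = 0.01130 %.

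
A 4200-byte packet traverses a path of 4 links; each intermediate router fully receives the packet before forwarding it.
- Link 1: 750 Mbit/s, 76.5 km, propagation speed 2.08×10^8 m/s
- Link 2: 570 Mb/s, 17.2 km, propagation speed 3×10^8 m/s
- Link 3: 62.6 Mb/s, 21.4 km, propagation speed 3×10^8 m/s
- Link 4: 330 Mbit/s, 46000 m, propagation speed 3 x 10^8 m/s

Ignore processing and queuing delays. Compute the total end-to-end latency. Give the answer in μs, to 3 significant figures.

L = 4200 × 8 = 33600 bits.
Transmission delays (L/R per hop): 44.8, 58.9474, 536.741, 101.818 μs; sum = 742.307 μs.
Propagation delays (d/s per hop): 367.788, 57.3333, 71.3333, 153.333 μs; sum = 649.788 μs.
End-to-end = 1390 μs.

1390 μs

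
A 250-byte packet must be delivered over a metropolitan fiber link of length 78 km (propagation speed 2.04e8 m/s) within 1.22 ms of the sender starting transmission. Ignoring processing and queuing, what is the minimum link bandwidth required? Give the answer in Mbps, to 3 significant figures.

L = 2000 bits.
Propagation delay = 78000 / 204000000 = 0.382353 ms.
Transmission budget = 1.22 − 0.382353 = 0.837647 ms.
R ≥ L / t_tx = 2000 bits / 0.000837647 s = 2.39 Mbps.

2.39 Mbps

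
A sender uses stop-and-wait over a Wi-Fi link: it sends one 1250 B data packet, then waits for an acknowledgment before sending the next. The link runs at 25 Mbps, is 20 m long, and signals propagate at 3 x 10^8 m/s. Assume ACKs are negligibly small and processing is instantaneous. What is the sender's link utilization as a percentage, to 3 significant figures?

t_tx = L/R = 10000/25000000 = 0.0004 s.
t_prop = 20/300000000 = 6.66667e-08 s; RTT = 1.33333e-07 s.
Cycle = t_tx + RTT = 0.000400133 s.
Utilization = t_tx / cycle = 0.0004/0.000400133 = 100 %.

100 %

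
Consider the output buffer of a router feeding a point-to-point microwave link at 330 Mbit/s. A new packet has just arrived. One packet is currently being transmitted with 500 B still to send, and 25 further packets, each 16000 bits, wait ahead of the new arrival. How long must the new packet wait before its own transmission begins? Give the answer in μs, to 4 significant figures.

Each queued packet: L/R = 16000/330000000 = 48.4848 μs.
25 queued → 1212.12 μs.
Plus remaining 4000 bits of current packet: 12.1212 μs.
Queuing delay = 1224 μs.

1224 μs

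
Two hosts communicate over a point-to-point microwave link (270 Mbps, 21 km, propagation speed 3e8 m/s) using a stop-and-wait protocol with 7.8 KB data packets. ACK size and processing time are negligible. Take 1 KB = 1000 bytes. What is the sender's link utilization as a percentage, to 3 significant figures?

t_tx = L/R = 62400/270000000 = 0.000231111 s.
t_prop = 21000/300000000 = 7e-05 s; RTT = 0.00014 s.
Cycle = t_tx + RTT = 0.000371111 s.
Utilization = t_tx / cycle = 0.000231111/0.000371111 = 62.3 %.

62.3 %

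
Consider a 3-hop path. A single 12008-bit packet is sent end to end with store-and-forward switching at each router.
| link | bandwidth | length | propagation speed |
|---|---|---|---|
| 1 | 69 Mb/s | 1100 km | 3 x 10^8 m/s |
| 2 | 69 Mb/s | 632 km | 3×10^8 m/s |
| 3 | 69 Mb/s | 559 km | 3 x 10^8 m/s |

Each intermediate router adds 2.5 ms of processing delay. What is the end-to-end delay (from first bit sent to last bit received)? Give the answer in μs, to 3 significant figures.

Transmission delay per hop = L/R = 12008/69000000 = 174.029 μs; 3 hops → 522.087 μs.
Propagation delays (d/s per hop): 3666.67, 2106.67, 1863.33 μs; sum = 7636.67 μs.
Processing at 2 router(s): 2 × 2.5 ms = 5000 μs.
End-to-end = 13200 μs.

13200 μs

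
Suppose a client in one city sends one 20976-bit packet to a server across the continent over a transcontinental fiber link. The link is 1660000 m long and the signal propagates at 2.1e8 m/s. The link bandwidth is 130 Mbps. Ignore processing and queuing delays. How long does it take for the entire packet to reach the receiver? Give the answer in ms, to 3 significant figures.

8.07 ms

Transmission delay = L/R = 20976 / 130000000 = 0.161354 ms.
Propagation delay = d/s = 1660000 m / 210000000 m/s = 7.90476 ms.
Total = 8.07 ms.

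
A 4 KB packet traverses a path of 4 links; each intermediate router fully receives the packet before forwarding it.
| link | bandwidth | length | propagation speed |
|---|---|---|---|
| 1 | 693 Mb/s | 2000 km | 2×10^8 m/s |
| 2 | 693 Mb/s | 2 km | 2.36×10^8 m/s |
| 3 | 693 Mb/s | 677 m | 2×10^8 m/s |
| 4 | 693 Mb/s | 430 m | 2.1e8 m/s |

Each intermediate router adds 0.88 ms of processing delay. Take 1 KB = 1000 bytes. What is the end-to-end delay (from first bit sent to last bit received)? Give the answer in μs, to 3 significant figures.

12800 μs

L = 32000 bits.
Transmission delay per hop = L/R = 32000/693000000 = 46.176 μs; 4 hops → 184.704 μs.
Propagation delays (d/s per hop): 10000, 8.47458, 3.385, 2.04762 μs; sum = 10013.9 μs.
Processing at 3 router(s): 3 × 0.88 ms = 2640 μs.
End-to-end = 12800 μs.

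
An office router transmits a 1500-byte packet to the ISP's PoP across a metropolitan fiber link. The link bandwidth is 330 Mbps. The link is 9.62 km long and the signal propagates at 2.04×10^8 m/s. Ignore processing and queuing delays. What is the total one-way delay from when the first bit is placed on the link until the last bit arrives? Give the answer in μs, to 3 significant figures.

L = 1500 × 8 = 12000 bits.
Transmission delay = L/R = 12000 / 330000000 = 36.3636 μs.
Propagation delay = d/s = 9620 m / 204000000 m/s = 47.1569 μs.
Total = 83.5 μs.

83.5 μs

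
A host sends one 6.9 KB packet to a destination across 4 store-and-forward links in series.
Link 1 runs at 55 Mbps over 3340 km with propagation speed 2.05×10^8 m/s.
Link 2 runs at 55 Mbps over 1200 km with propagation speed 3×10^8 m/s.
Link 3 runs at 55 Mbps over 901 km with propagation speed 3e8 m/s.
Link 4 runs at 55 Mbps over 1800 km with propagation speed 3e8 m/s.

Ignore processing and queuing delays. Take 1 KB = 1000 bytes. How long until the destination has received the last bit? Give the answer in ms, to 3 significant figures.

33.3 ms

L = 55200 bits.
Transmission delay per hop = L/R = 55200/55000000 = 1.00364 ms; 4 hops → 4.01455 ms.
Propagation delays (d/s per hop): 16.2927, 4, 3.00333, 6 ms; sum = 29.296 ms.
End-to-end = 33.3 ms.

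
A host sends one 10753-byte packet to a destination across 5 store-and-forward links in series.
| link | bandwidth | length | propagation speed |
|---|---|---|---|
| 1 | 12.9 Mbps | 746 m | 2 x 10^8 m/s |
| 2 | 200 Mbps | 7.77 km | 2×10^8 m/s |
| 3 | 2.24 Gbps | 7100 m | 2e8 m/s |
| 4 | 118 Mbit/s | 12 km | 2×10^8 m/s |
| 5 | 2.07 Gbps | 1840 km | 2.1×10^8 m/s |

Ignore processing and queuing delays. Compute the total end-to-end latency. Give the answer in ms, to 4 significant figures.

16.81 ms

L = 10753 × 8 = 86024 bits.
Transmission delays (L/R per hop): 6.66853, 0.43012, 0.0384036, 0.729017, 0.0415575 ms; sum = 7.90763 ms.
Propagation delays (d/s per hop): 0.00373, 0.03885, 0.0355, 0.06, 8.7619 ms; sum = 8.89998 ms.
End-to-end = 16.81 ms.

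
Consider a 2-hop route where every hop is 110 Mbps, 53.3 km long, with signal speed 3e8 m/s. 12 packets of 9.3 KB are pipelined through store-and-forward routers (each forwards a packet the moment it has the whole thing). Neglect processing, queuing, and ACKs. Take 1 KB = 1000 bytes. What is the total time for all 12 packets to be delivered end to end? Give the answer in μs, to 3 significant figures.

Per-hop transmission t_tx = L/R = 74400/110000000 = 676.364 μs.
Per-hop propagation t_prop = 53300/300000000 = 177.667 μs.
Pipeline fill: first packet needs 2·t_tx to clear all hops; remaining 11 packets each add one t_tx.
Total = (2+12-1)·t_tx + 2·t_prop = 13·676.364 + 2·177.667 = 9150 μs.

9150 μs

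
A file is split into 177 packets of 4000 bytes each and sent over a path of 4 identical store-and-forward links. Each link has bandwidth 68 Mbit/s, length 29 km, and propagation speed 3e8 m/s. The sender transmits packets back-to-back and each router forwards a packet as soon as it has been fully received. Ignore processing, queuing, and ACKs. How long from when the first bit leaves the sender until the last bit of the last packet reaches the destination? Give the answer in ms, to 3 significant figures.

Per-hop transmission t_tx = L/R = 32000/68000000 = 0.470588 ms.
Per-hop propagation t_prop = 29000/300000000 = 0.0966667 ms.
Pipeline fill: first packet needs 4·t_tx to clear all hops; remaining 176 packets each add one t_tx.
Total = (4+177-1)·t_tx + 4·t_prop = 180·0.470588 + 4·0.0966667 = 85.1 ms.

85.1 ms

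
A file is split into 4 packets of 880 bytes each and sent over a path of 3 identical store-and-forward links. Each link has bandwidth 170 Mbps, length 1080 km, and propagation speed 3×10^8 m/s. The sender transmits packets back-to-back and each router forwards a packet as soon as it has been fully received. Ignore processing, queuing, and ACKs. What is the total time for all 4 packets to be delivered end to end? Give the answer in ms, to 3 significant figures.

Per-hop transmission t_tx = L/R = 7040/170000000 = 0.0414118 ms.
Per-hop propagation t_prop = 1080000/300000000 = 3.6 ms.
Pipeline fill: first packet needs 3·t_tx to clear all hops; remaining 3 packets each add one t_tx.
Total = (3+4-1)·t_tx + 3·t_prop = 6·0.0414118 + 3·3.6 = 11.0 ms.

11.0 ms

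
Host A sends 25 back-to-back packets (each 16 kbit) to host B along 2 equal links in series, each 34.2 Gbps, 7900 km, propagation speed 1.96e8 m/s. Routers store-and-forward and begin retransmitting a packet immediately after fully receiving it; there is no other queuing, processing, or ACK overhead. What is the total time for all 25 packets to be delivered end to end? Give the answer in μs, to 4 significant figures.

Per-hop transmission t_tx = L/R = 16000/3.42e+10 = 0.467836 μs.
Per-hop propagation t_prop = 7900000/196000000 = 40306.1 μs.
Pipeline fill: first packet needs 2·t_tx to clear all hops; remaining 24 packets each add one t_tx.
Total = (2+25-1)·t_tx + 2·t_prop = 26·0.467836 + 2·40306.1 = 80620 μs.

80620 μs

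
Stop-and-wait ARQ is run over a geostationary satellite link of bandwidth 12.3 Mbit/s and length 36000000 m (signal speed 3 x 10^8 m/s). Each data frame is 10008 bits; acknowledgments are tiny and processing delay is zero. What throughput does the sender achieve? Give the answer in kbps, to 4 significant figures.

t_tx = L/R = 10008/12300000 = 0.000813659 s.
t_prop = 36000000/300000000 = 0.12 s; RTT = 0.24 s.
Cycle = t_tx + RTT = 0.240814 s.
Throughput = L / cycle = 10008 / 0.240814 = 41.56 kbps.

41.56 kbps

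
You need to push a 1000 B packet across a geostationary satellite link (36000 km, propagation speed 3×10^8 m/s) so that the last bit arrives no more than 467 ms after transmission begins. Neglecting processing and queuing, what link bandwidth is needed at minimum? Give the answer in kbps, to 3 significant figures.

23.1 kbps

L = 8000 bits.
Propagation delay = 36000000 / 300000000 = 120 ms.
Transmission budget = 467 − 120 = 347 ms.
R ≥ L / t_tx = 8000 bits / 0.347 s = 23.1 kbps.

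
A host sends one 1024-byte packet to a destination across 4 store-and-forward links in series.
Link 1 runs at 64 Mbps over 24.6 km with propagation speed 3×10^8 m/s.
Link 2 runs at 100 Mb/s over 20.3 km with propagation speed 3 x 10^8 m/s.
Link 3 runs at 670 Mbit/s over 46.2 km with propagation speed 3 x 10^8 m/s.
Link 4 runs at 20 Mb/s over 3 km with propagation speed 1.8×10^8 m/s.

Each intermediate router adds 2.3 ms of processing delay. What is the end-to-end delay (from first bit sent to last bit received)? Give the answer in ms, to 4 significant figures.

7.852 ms

L = 1024 × 8 = 8192 bits.
Transmission delays (L/R per hop): 0.128, 0.08192, 0.0122269, 0.4096 ms; sum = 0.631747 ms.
Propagation delays (d/s per hop): 0.082, 0.0676667, 0.154, 0.0166667 ms; sum = 0.320333 ms.
Processing at 3 router(s): 3 × 2.3 ms = 6.9 ms.
End-to-end = 7.852 ms.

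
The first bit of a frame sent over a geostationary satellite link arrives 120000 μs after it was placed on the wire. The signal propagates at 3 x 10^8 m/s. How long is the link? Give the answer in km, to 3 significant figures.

36000 km

d = s × t_prop = 300000000 × 0.12 = 36000 km.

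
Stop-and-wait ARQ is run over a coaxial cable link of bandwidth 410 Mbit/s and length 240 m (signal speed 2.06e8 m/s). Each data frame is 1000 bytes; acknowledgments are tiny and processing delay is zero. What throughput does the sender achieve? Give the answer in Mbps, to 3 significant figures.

t_tx = L/R = 8000/410000000 = 1.95122e-05 s.
t_prop = 240/206000000 = 1.16505e-06 s; RTT = 2.3301e-06 s.
Cycle = t_tx + RTT = 2.18423e-05 s.
Throughput = L / cycle = 8000 / 2.18423e-05 = 366 Mbps.

366 Mbps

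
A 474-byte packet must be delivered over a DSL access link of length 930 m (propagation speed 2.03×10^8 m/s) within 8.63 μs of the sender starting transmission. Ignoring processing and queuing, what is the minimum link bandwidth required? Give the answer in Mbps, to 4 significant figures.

936.6 Mbps

L = 3792 bits.
Propagation delay = 930 / 2.03e+08 = 4.58128 μs.
Transmission budget = 8.63 − 4.58128 = 4.04872 μs.
R ≥ L / t_tx = 3792 bits / 4.04872e-06 s = 936.6 Mbps.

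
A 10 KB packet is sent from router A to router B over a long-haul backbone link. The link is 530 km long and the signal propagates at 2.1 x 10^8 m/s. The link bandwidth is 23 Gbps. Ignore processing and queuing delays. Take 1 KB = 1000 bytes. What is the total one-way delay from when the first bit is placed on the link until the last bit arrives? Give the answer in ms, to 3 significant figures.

2.53 ms

L = 80000 bits.
Transmission delay = L/R = 80000 / 23000000000 = 0.00347826 ms.
Propagation delay = d/s = 530000 m / 210000000 m/s = 2.52381 ms.
Total = 2.53 ms.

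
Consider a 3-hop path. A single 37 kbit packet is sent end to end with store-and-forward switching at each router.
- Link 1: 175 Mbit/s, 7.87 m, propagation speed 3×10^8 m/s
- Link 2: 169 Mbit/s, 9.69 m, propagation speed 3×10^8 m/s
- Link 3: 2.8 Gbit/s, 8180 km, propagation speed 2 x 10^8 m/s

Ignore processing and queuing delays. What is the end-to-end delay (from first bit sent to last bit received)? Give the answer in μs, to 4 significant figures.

L = 37000 bits.
Transmission delays (L/R per hop): 211.429, 218.935, 13.2143 μs; sum = 443.578 μs.
Propagation delays (d/s per hop): 0.0262333, 0.0323, 40900 μs; sum = 40900.1 μs.
End-to-end = 41340 μs.

41340 μs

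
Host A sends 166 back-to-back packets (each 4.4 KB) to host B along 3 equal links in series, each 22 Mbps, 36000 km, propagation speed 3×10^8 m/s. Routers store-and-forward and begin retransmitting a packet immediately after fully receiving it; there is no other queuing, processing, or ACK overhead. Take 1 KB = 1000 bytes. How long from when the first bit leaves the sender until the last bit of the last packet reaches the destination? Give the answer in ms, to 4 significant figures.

Per-hop transmission t_tx = L/R = 35200/22000000 = 1.6 ms.
Per-hop propagation t_prop = 36000000/300000000 = 120 ms.
Pipeline fill: first packet needs 3·t_tx to clear all hops; remaining 165 packets each add one t_tx.
Total = (3+166-1)·t_tx + 3·t_prop = 168·1.6 + 3·120 = 628.8 ms.

628.8 ms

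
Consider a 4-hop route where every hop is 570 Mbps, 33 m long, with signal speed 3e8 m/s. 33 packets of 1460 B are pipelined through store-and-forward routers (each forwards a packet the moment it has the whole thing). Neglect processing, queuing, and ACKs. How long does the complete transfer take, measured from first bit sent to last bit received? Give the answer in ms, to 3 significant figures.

Per-hop transmission t_tx = L/R = 11680/570000000 = 0.0204912 ms.
Per-hop propagation t_prop = 33/300000000 = 0.00011 ms.
Pipeline fill: first packet needs 4·t_tx to clear all hops; remaining 32 packets each add one t_tx.
Total = (4+33-1)·t_tx + 4·t_prop = 36·0.0204912 + 4·0.00011 = 0.738 ms.

0.738 ms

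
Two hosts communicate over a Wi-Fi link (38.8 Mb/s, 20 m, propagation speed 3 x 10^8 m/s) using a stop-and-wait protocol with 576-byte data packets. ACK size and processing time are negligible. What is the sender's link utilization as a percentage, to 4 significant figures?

t_tx = L/R = 4608/38800000 = 0.000118763 s.
t_prop = 20/300000000 = 6.66667e-08 s; RTT = 1.33333e-07 s.
Cycle = t_tx + RTT = 0.000118896 s.
Utilization = t_tx / cycle = 0.000118763/0.000118896 = 99.89 %.

99.89 %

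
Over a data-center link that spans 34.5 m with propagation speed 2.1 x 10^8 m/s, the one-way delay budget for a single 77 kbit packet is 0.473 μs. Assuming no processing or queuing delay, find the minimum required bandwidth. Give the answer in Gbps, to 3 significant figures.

Propagation delay = 34.5 / 210000000 = 0.164286 μs.
Transmission budget = 0.473 − 0.164286 = 0.308714 μs.
R ≥ L / t_tx = 77000 bits / 3.08714e-07 s = 249 Gbps.

249 Gbps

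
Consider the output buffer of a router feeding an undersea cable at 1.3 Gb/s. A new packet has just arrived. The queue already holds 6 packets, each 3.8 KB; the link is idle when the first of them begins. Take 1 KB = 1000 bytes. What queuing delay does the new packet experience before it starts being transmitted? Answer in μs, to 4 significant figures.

Each queued packet: L/R = 30400/1300000000 = 23.3846 μs.
6 queued → 140.308 μs.
Queuing delay = 140.3 μs.

140.3 μs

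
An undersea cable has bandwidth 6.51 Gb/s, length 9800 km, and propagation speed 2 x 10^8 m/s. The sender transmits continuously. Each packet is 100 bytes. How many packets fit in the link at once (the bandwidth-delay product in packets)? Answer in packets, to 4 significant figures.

Propagation delay = 9800000 / 200000000 = 0.049 s.
BDP = R × t_prop = 6510000000 × 0.049 = 318990000 bits.
In packets of 800 bits: 398700 packets.

398700 packets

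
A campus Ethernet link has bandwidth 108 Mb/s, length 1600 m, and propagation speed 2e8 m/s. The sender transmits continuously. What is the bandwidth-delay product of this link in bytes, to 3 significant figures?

108 bytes

Propagation delay = 1600 / 200000000 = 8e-06 s.
BDP = R × t_prop = 108000000 × 8e-06 = 864 bits.
In bytes: 864/8 = 108 bytes.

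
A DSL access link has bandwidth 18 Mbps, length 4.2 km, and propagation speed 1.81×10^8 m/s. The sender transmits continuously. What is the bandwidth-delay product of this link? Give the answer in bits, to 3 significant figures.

Propagation delay = 4200 / 181000000 = 2.32044e-05 s.
BDP = R × t_prop = 18000000 × 2.32044e-05 = 417.68 bits.

418 bits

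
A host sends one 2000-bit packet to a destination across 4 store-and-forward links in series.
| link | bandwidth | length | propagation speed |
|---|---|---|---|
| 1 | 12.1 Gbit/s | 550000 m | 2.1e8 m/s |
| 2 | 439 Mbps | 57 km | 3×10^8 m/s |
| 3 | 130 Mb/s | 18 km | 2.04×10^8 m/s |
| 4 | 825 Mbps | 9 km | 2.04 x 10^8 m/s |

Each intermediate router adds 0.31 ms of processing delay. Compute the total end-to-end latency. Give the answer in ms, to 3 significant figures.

3.89 ms

Transmission delays (L/R per hop): 0.000165289, 0.00455581, 0.0153846, 0.00242424 ms; sum = 0.02253 ms.
Propagation delays (d/s per hop): 2.61905, 0.19, 0.0882353, 0.0441176 ms; sum = 2.9414 ms.
Processing at 3 router(s): 3 × 0.31 ms = 0.93 ms.
End-to-end = 3.89 ms.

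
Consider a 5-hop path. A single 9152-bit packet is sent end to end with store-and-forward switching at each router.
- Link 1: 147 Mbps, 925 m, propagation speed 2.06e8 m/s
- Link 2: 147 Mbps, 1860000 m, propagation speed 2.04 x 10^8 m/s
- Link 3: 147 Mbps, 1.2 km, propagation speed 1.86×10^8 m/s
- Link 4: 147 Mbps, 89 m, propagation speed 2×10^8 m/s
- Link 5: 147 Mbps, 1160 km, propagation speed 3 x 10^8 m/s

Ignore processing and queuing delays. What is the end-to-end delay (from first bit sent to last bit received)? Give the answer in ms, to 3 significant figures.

Transmission delay per hop = L/R = 9152/147000000 = 0.0622585 ms; 5 hops → 0.311293 ms.
Propagation delays (d/s per hop): 0.00449029, 9.11765, 0.00645161, 0.000445, 3.86667 ms; sum = 12.9957 ms.
End-to-end = 13.3 ms.

13.3 ms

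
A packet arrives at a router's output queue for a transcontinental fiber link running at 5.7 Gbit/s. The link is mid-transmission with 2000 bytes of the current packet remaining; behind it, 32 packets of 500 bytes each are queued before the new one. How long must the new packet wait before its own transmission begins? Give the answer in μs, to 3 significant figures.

Each queued packet: L/R = 4000/5700000000 = 0.701754 μs.
32 queued → 22.4561 μs.
Plus remaining 16000 bits of current packet: 2.80702 μs.
Queuing delay = 25.3 μs.

25.3 μs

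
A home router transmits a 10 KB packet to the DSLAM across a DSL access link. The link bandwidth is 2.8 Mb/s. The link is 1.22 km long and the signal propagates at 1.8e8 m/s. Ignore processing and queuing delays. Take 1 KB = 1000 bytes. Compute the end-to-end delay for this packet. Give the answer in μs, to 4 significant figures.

L = 80000 bits.
Transmission delay = L/R = 80000 / 2800000 = 28571.4 μs.
Propagation delay = d/s = 1220 m / 180000000 m/s = 6.77778 μs.
Total = 28580 μs.

28580 μs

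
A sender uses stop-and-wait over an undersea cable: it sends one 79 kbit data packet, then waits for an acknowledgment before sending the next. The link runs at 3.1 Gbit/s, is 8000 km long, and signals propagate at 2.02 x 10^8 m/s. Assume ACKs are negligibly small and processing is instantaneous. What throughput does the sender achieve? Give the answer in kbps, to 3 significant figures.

t_tx = L/R = 79000/3100000000 = 2.54839e-05 s.
t_prop = 8000000/202000000 = 0.039604 s; RTT = 0.0792079 s.
Cycle = t_tx + RTT = 0.0792334 s.
Throughput = L / cycle = 79000 / 0.0792334 = 997 kbps.

997 kbps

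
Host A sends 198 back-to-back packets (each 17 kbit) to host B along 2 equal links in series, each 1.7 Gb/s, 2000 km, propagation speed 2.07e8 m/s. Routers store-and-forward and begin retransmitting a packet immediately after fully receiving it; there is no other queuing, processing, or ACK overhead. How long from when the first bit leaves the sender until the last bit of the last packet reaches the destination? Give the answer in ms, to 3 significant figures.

21.3 ms

Per-hop transmission t_tx = L/R = 17000/1700000000 = 0.01 ms.
Per-hop propagation t_prop = 2000000/2.07e+08 = 9.66184 ms.
Pipeline fill: first packet needs 2·t_tx to clear all hops; remaining 197 packets each add one t_tx.
Total = (2+198-1)·t_tx + 2·t_prop = 199·0.01 + 2·9.66184 = 21.3 ms.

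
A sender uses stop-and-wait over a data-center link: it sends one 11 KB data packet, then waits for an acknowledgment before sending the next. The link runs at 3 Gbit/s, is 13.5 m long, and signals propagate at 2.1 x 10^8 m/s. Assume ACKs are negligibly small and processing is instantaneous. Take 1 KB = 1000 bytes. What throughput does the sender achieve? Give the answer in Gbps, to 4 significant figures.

t_tx = L/R = 88000/3000000000 = 2.93333e-05 s.
t_prop = 13.5/210000000 = 6.42857e-08 s; RTT = 1.28571e-07 s.
Cycle = t_tx + RTT = 2.94619e-05 s.
Throughput = L / cycle = 88000 / 2.94619e-05 = 2.987 Gbps.

2.987 Gbps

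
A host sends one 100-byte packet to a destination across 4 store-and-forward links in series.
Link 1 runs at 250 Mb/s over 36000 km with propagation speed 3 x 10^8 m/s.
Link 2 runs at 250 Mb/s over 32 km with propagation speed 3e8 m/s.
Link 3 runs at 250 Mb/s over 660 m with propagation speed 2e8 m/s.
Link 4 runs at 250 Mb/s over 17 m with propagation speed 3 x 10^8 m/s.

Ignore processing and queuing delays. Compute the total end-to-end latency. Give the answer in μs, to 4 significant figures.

120100 μs

L = 100 × 8 = 800 bits.
Transmission delay per hop = L/R = 800/250000000 = 3.2 μs; 4 hops → 12.8 μs.
Propagation delays (d/s per hop): 120000, 106.667, 3.3, 0.0566667 μs; sum = 120110 μs.
End-to-end = 120100 μs.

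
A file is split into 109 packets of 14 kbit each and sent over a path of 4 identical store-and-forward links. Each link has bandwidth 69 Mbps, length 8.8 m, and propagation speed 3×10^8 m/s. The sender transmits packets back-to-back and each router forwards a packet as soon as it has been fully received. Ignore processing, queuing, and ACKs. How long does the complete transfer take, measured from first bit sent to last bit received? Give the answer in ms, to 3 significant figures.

22.7 ms

Per-hop transmission t_tx = L/R = 14000/69000000 = 0.202899 ms.
Per-hop propagation t_prop = 8.8/300000000 = 2.93333e-05 ms.
Pipeline fill: first packet needs 4·t_tx to clear all hops; remaining 108 packets each add one t_tx.
Total = (4+109-1)·t_tx + 4·t_prop = 112·0.202899 + 4·2.93333e-05 = 22.7 ms.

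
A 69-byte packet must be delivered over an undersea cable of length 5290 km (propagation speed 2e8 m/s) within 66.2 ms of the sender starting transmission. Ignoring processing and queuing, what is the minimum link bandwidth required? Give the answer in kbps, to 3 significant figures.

L = 552 bits.
Propagation delay = 5290000 / 200000000 = 26.45 ms.
Transmission budget = 66.2 − 26.45 = 39.75 ms.
R ≥ L / t_tx = 552 bits / 0.03975 s = 13.9 kbps.

13.9 kbps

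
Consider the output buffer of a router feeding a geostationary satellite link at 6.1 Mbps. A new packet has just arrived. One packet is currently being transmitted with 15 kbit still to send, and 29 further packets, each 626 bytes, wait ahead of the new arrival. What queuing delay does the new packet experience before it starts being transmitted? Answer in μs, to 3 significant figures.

Each queued packet: L/R = 5008/6100000 = 820.984 μs.
29 queued → 23808.5 μs.
Plus remaining 15000 bits of current packet: 2459.02 μs.
Queuing delay = 26300 μs.

26300 μs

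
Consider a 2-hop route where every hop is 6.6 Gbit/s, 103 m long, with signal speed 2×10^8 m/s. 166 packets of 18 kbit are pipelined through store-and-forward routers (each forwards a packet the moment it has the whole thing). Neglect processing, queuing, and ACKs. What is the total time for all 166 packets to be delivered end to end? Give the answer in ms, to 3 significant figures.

Per-hop transmission t_tx = L/R = 18000/6600000000 = 0.00272727 ms.
Per-hop propagation t_prop = 103/200000000 = 0.000515 ms.
Pipeline fill: first packet needs 2·t_tx to clear all hops; remaining 165 packets each add one t_tx.
Total = (2+166-1)·t_tx + 2·t_prop = 167·0.00272727 + 2·0.000515 = 0.456 ms.

0.456 ms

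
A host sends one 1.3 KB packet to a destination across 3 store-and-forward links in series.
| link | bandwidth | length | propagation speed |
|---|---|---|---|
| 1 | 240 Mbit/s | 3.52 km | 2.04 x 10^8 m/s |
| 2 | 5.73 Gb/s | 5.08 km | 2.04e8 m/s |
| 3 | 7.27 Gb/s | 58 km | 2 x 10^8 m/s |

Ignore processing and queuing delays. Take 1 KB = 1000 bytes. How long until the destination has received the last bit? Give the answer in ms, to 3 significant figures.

L = 10400 bits.
Transmission delays (L/R per hop): 0.0433333, 0.00181501, 0.00143054 ms; sum = 0.0465789 ms.
Propagation delays (d/s per hop): 0.0172549, 0.024902, 0.29 ms; sum = 0.332157 ms.
End-to-end = 0.379 ms.

0.379 ms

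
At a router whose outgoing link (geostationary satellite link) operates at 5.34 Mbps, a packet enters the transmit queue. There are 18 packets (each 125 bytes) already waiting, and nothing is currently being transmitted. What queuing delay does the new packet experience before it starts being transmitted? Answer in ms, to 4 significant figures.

Each queued packet: L/R = 1000/5340000 = 0.187266 ms.
18 queued → 3.37079 ms.
Queuing delay = 3.371 ms.

3.371 ms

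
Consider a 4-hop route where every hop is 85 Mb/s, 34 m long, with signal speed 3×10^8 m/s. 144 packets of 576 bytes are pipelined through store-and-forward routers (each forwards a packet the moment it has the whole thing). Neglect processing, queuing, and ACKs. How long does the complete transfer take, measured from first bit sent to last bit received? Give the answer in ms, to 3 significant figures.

7.97 ms

Per-hop transmission t_tx = L/R = 4608/85000000 = 0.0542118 ms.
Per-hop propagation t_prop = 34/300000000 = 0.000113333 ms.
Pipeline fill: first packet needs 4·t_tx to clear all hops; remaining 143 packets each add one t_tx.
Total = (4+144-1)·t_tx + 4·t_prop = 147·0.0542118 + 4·0.000113333 = 7.97 ms.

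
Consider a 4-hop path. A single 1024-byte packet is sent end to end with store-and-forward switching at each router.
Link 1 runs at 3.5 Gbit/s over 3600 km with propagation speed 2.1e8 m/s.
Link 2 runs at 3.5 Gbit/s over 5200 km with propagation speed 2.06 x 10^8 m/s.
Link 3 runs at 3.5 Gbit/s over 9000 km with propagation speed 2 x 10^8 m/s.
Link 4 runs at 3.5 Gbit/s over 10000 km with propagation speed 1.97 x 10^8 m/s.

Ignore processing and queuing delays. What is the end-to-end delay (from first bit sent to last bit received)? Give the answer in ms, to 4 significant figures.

138.2 ms

L = 1024 × 8 = 8192 bits.
Transmission delay per hop = L/R = 8192/3500000000 = 0.00234057 ms; 4 hops → 0.00936229 ms.
Propagation delays (d/s per hop): 17.1429, 25.2427, 45, 50.7614 ms; sum = 138.147 ms.
End-to-end = 138.2 ms.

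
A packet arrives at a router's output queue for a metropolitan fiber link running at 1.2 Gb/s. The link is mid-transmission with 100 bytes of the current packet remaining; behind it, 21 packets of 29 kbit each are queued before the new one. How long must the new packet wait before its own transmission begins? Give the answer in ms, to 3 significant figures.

0.508 ms

Each queued packet: L/R = 29000/1200000000 = 0.0241667 ms.
21 queued → 0.5075 ms.
Plus remaining 800 bits of current packet: 0.000666667 ms.
Queuing delay = 0.508 ms.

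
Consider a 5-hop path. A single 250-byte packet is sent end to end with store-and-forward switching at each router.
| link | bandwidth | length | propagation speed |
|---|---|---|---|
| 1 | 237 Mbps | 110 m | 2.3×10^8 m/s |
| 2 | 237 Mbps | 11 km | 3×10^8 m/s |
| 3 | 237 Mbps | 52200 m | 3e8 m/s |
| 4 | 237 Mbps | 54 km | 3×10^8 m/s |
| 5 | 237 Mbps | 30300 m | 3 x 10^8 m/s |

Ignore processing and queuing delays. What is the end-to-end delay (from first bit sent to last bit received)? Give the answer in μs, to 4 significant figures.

L = 250 × 8 = 2000 bits.
Transmission delay per hop = L/R = 2000/237000000 = 8.43882 μs; 5 hops → 42.1941 μs.
Propagation delays (d/s per hop): 0.478261, 36.6667, 174, 180, 101 μs; sum = 492.145 μs.
End-to-end = 534.3 μs.

534.3 μs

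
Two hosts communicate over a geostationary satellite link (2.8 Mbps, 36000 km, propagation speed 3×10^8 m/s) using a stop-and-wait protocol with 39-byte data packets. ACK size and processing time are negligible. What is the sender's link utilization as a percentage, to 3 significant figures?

t_tx = L/R = 312/2800000 = 0.000111429 s.
t_prop = 36000000/300000000 = 0.12 s; RTT = 0.24 s.
Cycle = t_tx + RTT = 0.240111 s.
Utilization = t_tx / cycle = 0.000111429/0.240111 = 0.0464 %.

0.0464 %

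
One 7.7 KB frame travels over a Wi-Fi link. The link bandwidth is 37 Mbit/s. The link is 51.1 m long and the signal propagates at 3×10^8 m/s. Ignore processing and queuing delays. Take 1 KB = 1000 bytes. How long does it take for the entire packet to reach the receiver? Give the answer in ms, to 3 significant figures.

L = 61600 bits.
Transmission delay = L/R = 61600 / 37000000 = 1.66486 ms.
Propagation delay = d/s = 51.1 m / 300000000 m/s = 0.000170333 ms.
Total = 1.67 ms.

1.67 ms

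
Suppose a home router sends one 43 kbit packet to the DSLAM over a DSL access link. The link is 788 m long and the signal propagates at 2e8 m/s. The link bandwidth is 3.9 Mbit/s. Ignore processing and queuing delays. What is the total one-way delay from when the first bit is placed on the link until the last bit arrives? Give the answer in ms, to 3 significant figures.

L = 43000 bits.
Transmission delay = L/R = 43000 / 3900000 = 11.0256 ms.
Propagation delay = d/s = 788 m / 200000000 m/s = 0.00394 ms.
Total = 11.0 ms.

11.0 ms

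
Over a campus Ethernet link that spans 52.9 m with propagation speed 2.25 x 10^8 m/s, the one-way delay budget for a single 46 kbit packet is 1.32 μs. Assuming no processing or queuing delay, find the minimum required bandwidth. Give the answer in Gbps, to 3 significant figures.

Propagation delay = 52.9 / 225000000 = 0.235111 μs.
Transmission budget = 1.32 − 0.235111 = 1.08489 μs.
R ≥ L / t_tx = 46000 bits / 1.08489e-06 s = 42.4 Gbps.

42.4 Gbps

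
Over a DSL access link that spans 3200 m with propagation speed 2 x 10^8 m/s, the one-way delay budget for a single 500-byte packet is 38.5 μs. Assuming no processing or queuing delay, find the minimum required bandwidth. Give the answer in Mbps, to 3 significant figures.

L = 4000 bits.
Propagation delay = 3200 / 200000000 = 16 μs.
Transmission budget = 38.5 − 16 = 22.5 μs.
R ≥ L / t_tx = 4000 bits / 2.25e-05 s = 178 Mbps.

178 Mbps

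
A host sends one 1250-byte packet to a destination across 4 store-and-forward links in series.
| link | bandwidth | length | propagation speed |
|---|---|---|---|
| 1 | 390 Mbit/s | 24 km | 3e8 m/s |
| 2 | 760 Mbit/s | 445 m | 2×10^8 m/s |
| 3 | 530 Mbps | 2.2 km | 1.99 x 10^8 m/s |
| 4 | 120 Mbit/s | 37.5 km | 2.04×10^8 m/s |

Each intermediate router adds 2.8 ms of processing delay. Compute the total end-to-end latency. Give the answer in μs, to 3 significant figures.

8820 μs

L = 1250 × 8 = 10000 bits.
Transmission delays (L/R per hop): 25.641, 13.1579, 18.8679, 83.3333 μs; sum = 141 μs.
Propagation delays (d/s per hop): 80, 2.225, 11.0553, 183.824 μs; sum = 277.104 μs.
Processing at 3 router(s): 3 × 2.8 ms = 8400 μs.
End-to-end = 8820 μs.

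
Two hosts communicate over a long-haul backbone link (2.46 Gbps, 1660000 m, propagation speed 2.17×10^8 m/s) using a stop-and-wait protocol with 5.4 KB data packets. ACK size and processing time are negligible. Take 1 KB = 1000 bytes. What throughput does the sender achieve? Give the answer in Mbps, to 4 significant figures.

t_tx = L/R = 43200/2460000000 = 1.7561e-05 s.
t_prop = 1660000/217000000 = 0.00764977 s; RTT = 0.0152995 s.
Cycle = t_tx + RTT = 0.0153171 s.
Throughput = L / cycle = 43200 / 0.0153171 = 2.820 Mbps.

2.820 Mbps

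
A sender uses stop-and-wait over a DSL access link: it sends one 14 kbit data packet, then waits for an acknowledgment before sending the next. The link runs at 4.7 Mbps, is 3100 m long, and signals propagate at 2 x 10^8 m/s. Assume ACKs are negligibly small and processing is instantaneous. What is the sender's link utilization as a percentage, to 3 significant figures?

t_tx = L/R = 14000/4700000 = 0.00297872 s.
t_prop = 3100/200000000 = 1.55e-05 s; RTT = 3.1e-05 s.
Cycle = t_tx + RTT = 0.00300972 s.
Utilization = t_tx / cycle = 0.00297872/0.00300972 = 99.0 %.

99.0 %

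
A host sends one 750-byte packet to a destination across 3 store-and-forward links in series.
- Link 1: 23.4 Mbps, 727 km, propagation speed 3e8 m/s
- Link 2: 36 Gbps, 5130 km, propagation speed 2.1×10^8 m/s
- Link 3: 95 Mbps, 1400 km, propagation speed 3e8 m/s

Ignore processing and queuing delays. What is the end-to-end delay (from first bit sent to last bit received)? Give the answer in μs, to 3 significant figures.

31800 μs

L = 750 × 8 = 6000 bits.
Transmission delays (L/R per hop): 256.41, 0.166667, 63.1579 μs; sum = 319.735 μs.
Propagation delays (d/s per hop): 2423.33, 24428.6, 4666.67 μs; sum = 31518.6 μs.
End-to-end = 31800 μs.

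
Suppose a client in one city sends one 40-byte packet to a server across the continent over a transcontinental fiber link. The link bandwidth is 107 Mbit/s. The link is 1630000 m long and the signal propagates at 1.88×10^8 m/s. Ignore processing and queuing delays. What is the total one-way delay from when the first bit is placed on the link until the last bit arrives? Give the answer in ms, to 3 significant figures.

8.67 ms

L = 40 × 8 = 320 bits.
Transmission delay = L/R = 320 / 107000000 = 0.00299065 ms.
Propagation delay = d/s = 1630000 m / 188000000 m/s = 8.67021 ms.
Total = 8.67 ms.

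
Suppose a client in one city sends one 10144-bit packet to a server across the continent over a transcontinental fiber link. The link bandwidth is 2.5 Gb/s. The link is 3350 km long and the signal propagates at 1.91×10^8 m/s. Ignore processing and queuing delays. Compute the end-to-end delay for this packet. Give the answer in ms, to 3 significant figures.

17.5 ms

Transmission delay = L/R = 10144 / 2500000000 = 0.0040576 ms.
Propagation delay = d/s = 3350000 m / 191000000 m/s = 17.5393 ms.
Total = 17.5 ms.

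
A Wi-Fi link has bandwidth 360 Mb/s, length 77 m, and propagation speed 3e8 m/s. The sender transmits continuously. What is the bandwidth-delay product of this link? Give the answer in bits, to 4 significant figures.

92.40 bits

Propagation delay = 77 / 300000000 = 2.56667e-07 s.
BDP = R × t_prop = 360000000 × 2.56667e-07 = 92.4 bits.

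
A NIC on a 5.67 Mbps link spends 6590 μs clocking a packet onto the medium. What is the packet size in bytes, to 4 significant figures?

L = R × t_tx = 5670000 b/s × 0.00659 s = 37365.3 bits.
In bytes: 37365.3 / 8 = 4671 bytes.

4671 bytes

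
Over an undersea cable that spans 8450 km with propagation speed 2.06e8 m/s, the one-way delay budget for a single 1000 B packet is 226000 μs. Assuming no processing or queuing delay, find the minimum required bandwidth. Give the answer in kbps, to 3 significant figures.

43.2 kbps

L = 8000 bits.
Propagation delay = 8450000 / 206000000 = 41019.4 μs.
Transmission budget = 226000 − 41019.4 = 184981 μs.
R ≥ L / t_tx = 8000 bits / 0.184981 s = 43.2 kbps.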